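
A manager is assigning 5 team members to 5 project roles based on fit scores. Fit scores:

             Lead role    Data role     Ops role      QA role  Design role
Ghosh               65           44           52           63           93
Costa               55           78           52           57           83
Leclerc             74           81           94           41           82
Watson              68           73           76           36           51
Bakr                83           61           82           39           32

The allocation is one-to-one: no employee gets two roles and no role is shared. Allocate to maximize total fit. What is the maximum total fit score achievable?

Optimal: Ghosh→Design role (93 pts), Costa→QA role (57 pts), Leclerc→Ops role (94 pts), Watson→Data role (73 pts), Bakr→Lead role (83 pts) — total 93+57+94+73+83 = 400 pts.
Column-greedy (each role in turn goes to its best remaining employee) gives 386 pts, worse by 14.

Maximum total: 400 pts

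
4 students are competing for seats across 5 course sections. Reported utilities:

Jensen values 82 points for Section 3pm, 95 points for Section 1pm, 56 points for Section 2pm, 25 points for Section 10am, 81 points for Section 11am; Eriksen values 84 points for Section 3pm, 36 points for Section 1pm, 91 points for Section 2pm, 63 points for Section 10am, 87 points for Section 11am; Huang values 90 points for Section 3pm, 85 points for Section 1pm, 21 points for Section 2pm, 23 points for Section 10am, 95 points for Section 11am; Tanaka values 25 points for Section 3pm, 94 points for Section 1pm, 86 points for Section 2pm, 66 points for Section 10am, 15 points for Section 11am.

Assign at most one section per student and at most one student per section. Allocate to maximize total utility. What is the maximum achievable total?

Max total: 362 points

Optimal: Jensen→Section 3pm (82 points), Eriksen→Section 2pm (91 points), Huang→Section 11am (95 points), Tanaka→Section 1pm (94 points) — total 82+91+95+94 = 362 points.
Swapping Tanaka↔Jensen (Tanaka→Section 3pm 25 points, Jensen→Section 1pm 95 points) loses 56.
Checked against all permutations: 362 points is optimal.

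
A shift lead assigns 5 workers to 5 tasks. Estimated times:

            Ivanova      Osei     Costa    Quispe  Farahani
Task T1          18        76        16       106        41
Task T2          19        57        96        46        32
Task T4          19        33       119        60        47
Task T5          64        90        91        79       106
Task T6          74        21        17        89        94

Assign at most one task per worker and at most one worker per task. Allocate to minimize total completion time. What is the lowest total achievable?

Min total: 167 min

Optimal: Ivanova→Task T4 (19 min), Osei→Task T6 (21 min), Costa→Task T1 (16 min), Quispe→Task T5 (79 min), Farahani→Task T2 (32 min) — total 19+21+16+79+32 = 167 min.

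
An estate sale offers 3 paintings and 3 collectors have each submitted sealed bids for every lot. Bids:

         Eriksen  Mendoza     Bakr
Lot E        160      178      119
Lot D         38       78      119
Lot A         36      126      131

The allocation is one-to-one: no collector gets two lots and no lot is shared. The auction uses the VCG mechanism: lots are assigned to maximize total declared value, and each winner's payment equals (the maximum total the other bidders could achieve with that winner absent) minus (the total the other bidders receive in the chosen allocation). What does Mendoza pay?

Mendoza pays $12.

Efficient allocation: Eriksen→Lot E ($160), Mendoza→Lot A ($126), Bakr→Lot D ($119); total welfare W = $405.
Mendoza receives Lot A at value $126, so the others get W − 126 = $279.
Without Mendoza: best allocation of the remaining 2 bidders over all 3 lots is Eriksen→Lot E ($160), Bakr→Lot A ($131), total $291.
VCG payment = (others' best without Mendoza) − (others' welfare with Mendoza) = 291 − 279 = $12.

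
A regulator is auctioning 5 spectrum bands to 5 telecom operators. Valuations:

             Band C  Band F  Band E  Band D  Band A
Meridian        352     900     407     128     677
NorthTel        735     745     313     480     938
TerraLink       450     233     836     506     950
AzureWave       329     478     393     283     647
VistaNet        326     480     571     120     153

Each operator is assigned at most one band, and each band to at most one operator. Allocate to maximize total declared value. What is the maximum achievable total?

Optimal: Meridian→Band F ($900M), NorthTel→Band C ($735M), TerraLink→Band A ($950M), AzureWave→Band D ($283M), VistaNet→Band E ($571M) — total 900+735+950+283+571 = $3439M.
Row-greedy (each operator in turn takes its best remaining band) gives $3123M, worse by 316.
Swapping AzureWave↔VistaNet (AzureWave→Band E $393M, VistaNet→Band D $120M) loses 341.

Max total: $3439M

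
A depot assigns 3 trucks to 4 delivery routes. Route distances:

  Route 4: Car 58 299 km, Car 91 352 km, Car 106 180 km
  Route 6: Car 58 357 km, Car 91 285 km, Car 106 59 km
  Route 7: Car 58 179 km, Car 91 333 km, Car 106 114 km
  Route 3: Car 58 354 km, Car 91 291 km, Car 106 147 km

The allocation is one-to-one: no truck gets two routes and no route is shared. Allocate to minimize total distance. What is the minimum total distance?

Minimum total: 529 km

Optimal: Car 58→Route 7 (179 km), Car 91→Route 3 (291 km), Car 106→Route 6 (59 km) — total 179+291+59 = 529 km.
Row-greedy (each truck in turn takes its cheapest remaining route) gives 611 km, worse by 82.
No other one-to-one assignment undercuts 529 km.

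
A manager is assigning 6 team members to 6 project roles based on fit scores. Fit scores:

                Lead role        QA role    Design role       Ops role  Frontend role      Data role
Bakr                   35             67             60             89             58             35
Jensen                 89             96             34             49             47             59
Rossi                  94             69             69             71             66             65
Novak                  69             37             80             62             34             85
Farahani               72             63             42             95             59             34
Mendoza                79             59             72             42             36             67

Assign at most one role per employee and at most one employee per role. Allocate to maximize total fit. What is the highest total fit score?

Maximum total: 500 pts

Optimal: Bakr→Frontend role (58 pts), Jensen→QA role (96 pts), Rossi→Lead role (94 pts), Novak→Data role (85 pts), Farahani→Ops role (95 pts), Mendoza→Design role (72 pts) — total 58+96+94+85+95+72 = 500 pts.
Row-greedy (each employee in turn takes its best remaining role) gives 495 pts, worse by 5.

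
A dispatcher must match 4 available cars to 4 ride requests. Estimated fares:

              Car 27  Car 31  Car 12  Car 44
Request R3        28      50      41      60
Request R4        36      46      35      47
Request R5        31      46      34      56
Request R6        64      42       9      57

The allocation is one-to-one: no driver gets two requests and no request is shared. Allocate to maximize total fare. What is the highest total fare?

Maximum total: $207

Optimal: Car 27→Request R6 ($64), Car 31→Request R4 ($46), Car 12→Request R3 ($41), Car 44→Request R5 ($56) — total 64+46+41+56 = $207.
Column-greedy (each request in turn goes to its best remaining driver) gives $204, worse by 3.
Swapping Car 31↔Car 27 (Car 31→Request R6 $42, Car 27→Request R4 $36) loses 32.
Checked against all permutations: $207 is optimal.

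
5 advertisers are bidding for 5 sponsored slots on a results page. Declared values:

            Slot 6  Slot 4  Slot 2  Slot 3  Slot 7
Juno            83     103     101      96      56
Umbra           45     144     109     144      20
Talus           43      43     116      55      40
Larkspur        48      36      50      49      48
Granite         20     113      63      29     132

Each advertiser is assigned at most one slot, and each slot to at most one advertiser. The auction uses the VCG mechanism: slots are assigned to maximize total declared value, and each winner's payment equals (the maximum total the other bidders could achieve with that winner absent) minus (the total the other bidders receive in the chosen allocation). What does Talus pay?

Efficient allocation: Juno→Slot 4 ($103), Umbra→Slot 3 ($144), Talus→Slot 2 ($116), Larkspur→Slot 6 ($48), Granite→Slot 7 ($132); total welfare W = $543.
Talus receives Slot 2 at value $116, so the others get W − 116 = $427.
Without Talus: best allocation of the remaining 4 bidders over all 5 slots is Juno→Slot 4 ($103), Umbra→Slot 3 ($144), Larkspur→Slot 2 ($50), Granite→Slot 7 ($132), total $429.
VCG payment = (others' best without Talus) − (others' welfare with Talus) = 429 − 427 = $2.

Talus pays $2.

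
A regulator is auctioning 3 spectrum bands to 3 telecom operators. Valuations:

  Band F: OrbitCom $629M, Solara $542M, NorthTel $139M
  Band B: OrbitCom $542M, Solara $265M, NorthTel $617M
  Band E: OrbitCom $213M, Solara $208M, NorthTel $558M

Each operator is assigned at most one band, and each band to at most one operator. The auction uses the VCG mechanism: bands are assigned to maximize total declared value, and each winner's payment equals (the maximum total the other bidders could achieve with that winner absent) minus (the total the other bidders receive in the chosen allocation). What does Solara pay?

Solara pays $146M.

Efficient allocation: OrbitCom→Band B ($542M), Solara→Band F ($542M), NorthTel→Band E ($558M); total welfare W = $1642M.
Solara receives Band F at value $542M, so the others get W − 542 = $1100M.
Without Solara: best allocation of the remaining 2 bidders over all 3 bands is OrbitCom→Band F ($629M), NorthTel→Band B ($617M), total $1246M.
VCG payment = (others' best without Solara) − (others' welfare with Solara) = 1246 − 1100 = $146M.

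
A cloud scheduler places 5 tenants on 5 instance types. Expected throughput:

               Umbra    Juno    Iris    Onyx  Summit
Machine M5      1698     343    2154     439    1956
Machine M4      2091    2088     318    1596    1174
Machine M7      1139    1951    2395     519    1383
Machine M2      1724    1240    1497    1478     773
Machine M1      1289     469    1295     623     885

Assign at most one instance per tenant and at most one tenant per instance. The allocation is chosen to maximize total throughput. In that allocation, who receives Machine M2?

Optimal: Umbra→Machine M1 (1289 ops/s), Juno→Machine M4 (2088 ops/s), Iris→Machine M7 (2395 ops/s), Onyx→Machine M2 (1478 ops/s), Summit→Machine M5 (1956 ops/s) — total 1289+2088+2395+1478+1956 = 9206 ops/s.
Row-greedy (each tenant in turn takes its best remaining instance) gives 8559 ops/s, worse by 647.
Checked against all permutations: 9206 ops/s is optimal.
Onyx's own top instance is Machine M4 (1596 ops/s), but forcing Onyx→Machine M4 and reassigning the rest optimally gives only 8522 ops/s — worse by 684.

Onyx receives Machine M2.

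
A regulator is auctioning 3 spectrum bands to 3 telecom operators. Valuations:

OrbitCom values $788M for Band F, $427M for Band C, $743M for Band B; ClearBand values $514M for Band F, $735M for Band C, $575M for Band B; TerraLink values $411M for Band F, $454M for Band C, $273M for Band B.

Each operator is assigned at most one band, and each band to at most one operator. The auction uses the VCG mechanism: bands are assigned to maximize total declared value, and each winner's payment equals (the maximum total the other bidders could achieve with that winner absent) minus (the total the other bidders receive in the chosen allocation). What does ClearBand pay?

ClearBand pays $88M.

Efficient allocation: OrbitCom→Band B ($743M), ClearBand→Band C ($735M), TerraLink→Band F ($411M); total welfare W = $1889M.
ClearBand receives Band C at value $735M, so the others get W − 735 = $1154M.
Without ClearBand: best allocation of the remaining 2 bidders over all 3 bands is OrbitCom→Band F ($788M), TerraLink→Band C ($454M), total $1242M.
VCG payment = (others' best without ClearBand) − (others' welfare with ClearBand) = 1242 − 1154 = $88M.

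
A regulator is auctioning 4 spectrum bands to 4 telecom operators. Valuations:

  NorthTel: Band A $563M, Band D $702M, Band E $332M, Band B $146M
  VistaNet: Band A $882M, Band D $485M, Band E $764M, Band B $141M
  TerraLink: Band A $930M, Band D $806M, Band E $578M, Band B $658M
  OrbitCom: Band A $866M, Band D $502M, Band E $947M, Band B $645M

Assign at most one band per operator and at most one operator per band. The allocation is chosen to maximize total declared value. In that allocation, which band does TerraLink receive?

TerraLink receives Band B.

Optimal: NorthTel→Band D ($702M), VistaNet→Band A ($882M), TerraLink→Band B ($658M), OrbitCom→Band E ($947M) — total 702+882+658+947 = $3189M.
Max-entry greedy (repeatedly take the single best remaining cell) gives $2720M, worse by 469.
TerraLink's own top band is Band A ($930M), but forcing TerraLink→Band A and reassigning the rest optimally gives only $3041M — worse by 148.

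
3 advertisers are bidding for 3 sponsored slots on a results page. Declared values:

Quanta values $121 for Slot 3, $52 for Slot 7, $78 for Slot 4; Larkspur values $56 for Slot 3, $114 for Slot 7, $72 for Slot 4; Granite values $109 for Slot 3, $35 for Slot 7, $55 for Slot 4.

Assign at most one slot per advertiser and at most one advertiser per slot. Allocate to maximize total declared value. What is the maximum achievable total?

Maximum total: $301

Treat this as an assignment problem: match each advertiser to one slot.
Optimal: Quanta→Slot 4 ($78), Larkspur→Slot 7 ($114), Granite→Slot 3 ($109) — total 78+114+109 = $301.
Row-greedy (each advertiser in turn takes its best remaining slot) gives $290, worse by 11.
Swapping Quanta↔Granite (Quanta→Slot 3 $121, Granite→Slot 4 $55) loses 11.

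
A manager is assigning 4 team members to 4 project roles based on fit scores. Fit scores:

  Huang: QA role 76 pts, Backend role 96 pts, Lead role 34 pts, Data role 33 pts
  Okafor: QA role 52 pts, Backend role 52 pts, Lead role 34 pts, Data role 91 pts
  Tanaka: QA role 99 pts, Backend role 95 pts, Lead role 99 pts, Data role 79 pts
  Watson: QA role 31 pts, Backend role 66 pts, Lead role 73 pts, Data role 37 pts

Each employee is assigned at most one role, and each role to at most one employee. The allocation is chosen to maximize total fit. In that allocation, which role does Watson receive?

Watson receives Lead role.

This is the linear assignment problem.
Optimal: Huang→Backend role (96 pts), Okafor→Data role (91 pts), Tanaka→QA role (99 pts), Watson→Lead role (73 pts) — total 96+91+99+73 = 359 pts.
Next-best assignment: Huang→QA role, Okafor→Data role, Tanaka→Backend role, Watson→Lead role = 335 pts.
Checked against all permutations: 359 pts is optimal.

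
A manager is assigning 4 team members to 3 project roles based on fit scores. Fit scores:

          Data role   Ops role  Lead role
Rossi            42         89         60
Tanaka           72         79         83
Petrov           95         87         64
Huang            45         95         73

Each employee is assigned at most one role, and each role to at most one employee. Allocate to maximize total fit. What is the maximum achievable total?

Optimal: Petrov→Data role (95 pts), Huang→Ops role (95 pts), Tanaka→Lead role (83 pts) — total 95+95+83 = 273 pts.
Row-greedy (each employee in turn takes its best remaining role) gives 267 pts, worse by 6.

Maximum total: 273 pts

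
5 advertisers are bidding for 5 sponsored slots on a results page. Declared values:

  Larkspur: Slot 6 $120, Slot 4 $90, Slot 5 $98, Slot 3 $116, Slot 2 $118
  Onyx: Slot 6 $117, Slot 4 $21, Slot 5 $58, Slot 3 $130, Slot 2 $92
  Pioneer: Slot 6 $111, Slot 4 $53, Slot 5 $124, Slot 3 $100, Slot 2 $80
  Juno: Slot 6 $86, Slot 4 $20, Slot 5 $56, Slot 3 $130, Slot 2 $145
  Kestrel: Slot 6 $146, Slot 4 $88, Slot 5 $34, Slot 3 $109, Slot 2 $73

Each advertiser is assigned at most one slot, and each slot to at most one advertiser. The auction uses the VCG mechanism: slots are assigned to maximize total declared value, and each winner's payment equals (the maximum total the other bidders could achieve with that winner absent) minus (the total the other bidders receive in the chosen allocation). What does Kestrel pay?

Efficient allocation: Larkspur→Slot 4 ($90), Onyx→Slot 3 ($130), Pioneer→Slot 5 ($124), Juno→Slot 2 ($145), Kestrel→Slot 6 ($146); total welfare W = $635.
Kestrel receives Slot 6 at value $146, so the others get W − 146 = $489.
Without Kestrel: best allocation of the remaining 4 bidders over all 5 slots is Larkspur→Slot 6 ($120), Onyx→Slot 3 ($130), Pioneer→Slot 5 ($124), Juno→Slot 2 ($145), total $519.
VCG payment = (others' best without Kestrel) − (others' welfare with Kestrel) = 519 − 489 = $30.

Kestrel pays $30.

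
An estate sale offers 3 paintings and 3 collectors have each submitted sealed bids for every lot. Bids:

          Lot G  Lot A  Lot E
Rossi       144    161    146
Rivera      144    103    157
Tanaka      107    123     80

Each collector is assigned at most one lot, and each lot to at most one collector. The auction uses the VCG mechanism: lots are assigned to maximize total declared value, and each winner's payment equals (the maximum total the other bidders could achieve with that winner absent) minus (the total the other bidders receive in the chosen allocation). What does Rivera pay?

Efficient allocation: Rossi→Lot A ($161), Rivera→Lot E ($157), Tanaka→Lot G ($107); total welfare W = $425.
Rivera receives Lot E at value $157, so the others get W − 157 = $268.
Without Rivera: best allocation of the remaining 2 bidders over all 3 lots is Rossi→Lot E ($146), Tanaka→Lot A ($123), total $269.
VCG payment = (others' best without Rivera) − (others' welfare with Rivera) = 269 − 268 = $1.

Rivera pays $1.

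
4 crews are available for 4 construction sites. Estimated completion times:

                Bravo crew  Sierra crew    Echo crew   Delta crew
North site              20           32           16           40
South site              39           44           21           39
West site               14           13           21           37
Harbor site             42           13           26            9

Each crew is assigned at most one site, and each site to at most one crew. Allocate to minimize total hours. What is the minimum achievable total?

Optimal: Bravo crew→North site (20 hours), Sierra crew→West site (13 hours), Echo crew→South site (21 hours), Delta crew→Harbor site (9 hours) — total 20+13+21+9 = 63 hours.
Min-entry greedy (repeatedly take the single cheapest remaining cell) gives 77 hours, worse by 14.
Next-best assignment: Bravo crew→West site, Sierra crew→North site, Echo crew→South site, Delta crew→Harbor site = 76 hours.
Checked against all permutations: 63 hours is optimal.

Minimum total: 63 hours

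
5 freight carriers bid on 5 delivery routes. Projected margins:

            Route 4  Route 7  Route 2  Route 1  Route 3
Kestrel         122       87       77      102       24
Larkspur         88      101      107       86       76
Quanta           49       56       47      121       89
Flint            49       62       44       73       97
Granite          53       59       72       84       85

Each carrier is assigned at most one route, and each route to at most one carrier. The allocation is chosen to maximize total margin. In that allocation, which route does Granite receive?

This is a one-to-one assignment (maximum-weight bipartite matching).
Optimal: Kestrel→Route 4 ($122k), Larkspur→Route 7 ($101k), Quanta→Route 1 ($121k), Flint→Route 3 ($97k), Granite→Route 2 ($72k) — total 122+101+121+97+72 = $513k.
Row-greedy (each carrier in turn takes its best remaining route) gives $506k, worse by 7.
Swapping Quanta↔Granite (Quanta→Route 2 $47k, Granite→Route 1 $84k) loses 62.
Granite's own top route is Route 3 ($85k), but forcing Granite→Route 3 and reassigning the rest optimally gives only $497k — worse by 16.

Granite receives Route 2.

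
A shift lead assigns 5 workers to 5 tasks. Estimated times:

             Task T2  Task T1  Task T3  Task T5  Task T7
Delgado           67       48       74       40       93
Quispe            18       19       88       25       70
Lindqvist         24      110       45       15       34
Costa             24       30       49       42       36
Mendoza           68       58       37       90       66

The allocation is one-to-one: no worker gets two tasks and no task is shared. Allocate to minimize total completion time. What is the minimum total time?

Optimal: Delgado→Task T1 (48 min), Quispe→Task T2 (18 min), Lindqvist→Task T5 (15 min), Costa→Task T7 (36 min), Mendoza→Task T3 (37 min) — total 48+18+15+36+37 = 154 min.
Row-greedy (each worker in turn takes its cheapest remaining task) gives 159 min, worse by 5.
Swapping Lindqvist↔Mendoza (Lindqvist→Task T3 45 min, Mendoza→Task T5 90 min) adds 83.
Checked against all permutations: 154 min is optimal.

Min total: 154 min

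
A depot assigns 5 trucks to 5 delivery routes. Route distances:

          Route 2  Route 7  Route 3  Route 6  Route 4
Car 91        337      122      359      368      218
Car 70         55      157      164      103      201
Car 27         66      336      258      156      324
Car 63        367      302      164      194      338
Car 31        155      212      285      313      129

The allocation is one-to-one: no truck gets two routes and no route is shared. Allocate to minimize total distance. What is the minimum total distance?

Min total: 584 km

This is a one-to-one assignment (minimum-cost bipartite matching).
Optimal: Car 91→Route 7 (122 km), Car 70→Route 6 (103 km), Car 27→Route 2 (66 km), Car 63→Route 3 (164 km), Car 31→Route 4 (129 km) — total 122+103+66+164+129 = 584 km.
Row-greedy (each truck in turn takes its cheapest remaining route) gives 626 km, worse by 42.
Next-best assignment: Car 91→Route 7, Car 70→Route 2, Car 27→Route 6, Car 63→Route 3, Car 31→Route 4 = 626 km.
No other one-to-one assignment undercuts 584 km.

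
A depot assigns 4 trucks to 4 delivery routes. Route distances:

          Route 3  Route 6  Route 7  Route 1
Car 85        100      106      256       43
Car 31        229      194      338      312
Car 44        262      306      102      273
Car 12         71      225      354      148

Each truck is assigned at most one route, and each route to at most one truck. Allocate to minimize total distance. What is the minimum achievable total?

Min total: 410 km

Optimal: Car 85→Route 1 (43 km), Car 31→Route 6 (194 km), Car 44→Route 7 (102 km), Car 12→Route 3 (71 km) — total 43+194+102+71 = 410 km.
Column-greedy (each route in turn goes to its cheapest remaining truck) gives 591 km, worse by 181.
Every other assignment is strictly worse.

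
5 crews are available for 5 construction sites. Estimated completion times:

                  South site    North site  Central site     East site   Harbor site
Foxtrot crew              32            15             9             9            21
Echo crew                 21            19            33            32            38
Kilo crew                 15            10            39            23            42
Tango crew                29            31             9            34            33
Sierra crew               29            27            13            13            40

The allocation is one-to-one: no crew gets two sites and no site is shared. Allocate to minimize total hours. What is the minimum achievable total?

Min total: 74 hours

This is a one-to-one assignment (minimum-cost bipartite matching).
Optimal: Foxtrot crew→Harbor site (21 hours), Echo crew→South site (21 hours), Kilo crew→North site (10 hours), Tango crew→Central site (9 hours), Sierra crew→East site (13 hours) — total 21+21+10+9+13 = 74 hours.
Column-greedy (each site in turn goes to its cheapest remaining crew) gives 90 hours, worse by 16.
Next-best assignment: Foxtrot crew→Harbor site, Echo crew→North site, Kilo crew→South site, Tango crew→Central site, Sierra crew→East site = 77 hours.
Every other assignment is strictly worse.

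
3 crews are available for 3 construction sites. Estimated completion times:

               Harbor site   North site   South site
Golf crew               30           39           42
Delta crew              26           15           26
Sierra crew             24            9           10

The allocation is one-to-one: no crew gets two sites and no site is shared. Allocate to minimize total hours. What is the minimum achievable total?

Optimal: Golf crew→Harbor site (30 hours), Delta crew→North site (15 hours), Sierra crew→South site (10 hours) — total 30+15+10 = 55 hours.
Column-greedy (each site in turn goes to its cheapest remaining crew) gives 81 hours, worse by 26.

Minimum total: 55 hours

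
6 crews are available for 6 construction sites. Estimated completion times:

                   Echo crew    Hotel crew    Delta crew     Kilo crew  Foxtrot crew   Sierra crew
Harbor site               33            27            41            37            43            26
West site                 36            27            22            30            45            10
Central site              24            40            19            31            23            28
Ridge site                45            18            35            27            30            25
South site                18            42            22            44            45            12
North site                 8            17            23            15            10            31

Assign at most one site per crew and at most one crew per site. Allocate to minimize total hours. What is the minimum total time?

Optimal: Echo crew→South site (18 hours), Hotel crew→Harbor site (27 hours), Delta crew→Central site (19 hours), Kilo crew→Ridge site (27 hours), Foxtrot crew→North site (10 hours), Sierra crew→West site (10 hours) — total 18+27+19+27+10+10 = 111 hours.
Column-greedy (each site in turn goes to its cheapest remaining crew) gives 122 hours, worse by 11.
Checked against all permutations: 111 hours is optimal.

Minimum total: 111 hours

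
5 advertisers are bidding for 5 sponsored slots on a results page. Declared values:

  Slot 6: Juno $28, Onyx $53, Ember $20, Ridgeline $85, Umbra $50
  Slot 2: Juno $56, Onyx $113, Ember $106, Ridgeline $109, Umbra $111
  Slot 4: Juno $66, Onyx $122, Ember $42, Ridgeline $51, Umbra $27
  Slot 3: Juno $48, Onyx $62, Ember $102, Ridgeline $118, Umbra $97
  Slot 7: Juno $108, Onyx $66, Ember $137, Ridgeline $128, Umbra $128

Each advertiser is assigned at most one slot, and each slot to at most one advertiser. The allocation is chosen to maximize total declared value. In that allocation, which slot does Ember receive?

This is the linear assignment problem.
Optimal: Juno→Slot 7 ($108), Onyx→Slot 4 ($122), Ember→Slot 3 ($102), Ridgeline→Slot 6 ($85), Umbra→Slot 2 ($111) — total 108+122+102+85+111 = $528.
Column-greedy (each slot in turn goes to its best remaining advertiser) gives $494, worse by 34.
Next-best assignment: Juno→Slot 7, Onyx→Slot 4, Ember→Slot 2, Ridgeline→Slot 6, Umbra→Slot 3 = $518.
Checked against all permutations: $528 is optimal.
Ember's own top slot is Slot 7 ($137), but forcing Ember→Slot 7 and reassigning the rest optimally gives only $516 — worse by 12.

Ember receives Slot 3.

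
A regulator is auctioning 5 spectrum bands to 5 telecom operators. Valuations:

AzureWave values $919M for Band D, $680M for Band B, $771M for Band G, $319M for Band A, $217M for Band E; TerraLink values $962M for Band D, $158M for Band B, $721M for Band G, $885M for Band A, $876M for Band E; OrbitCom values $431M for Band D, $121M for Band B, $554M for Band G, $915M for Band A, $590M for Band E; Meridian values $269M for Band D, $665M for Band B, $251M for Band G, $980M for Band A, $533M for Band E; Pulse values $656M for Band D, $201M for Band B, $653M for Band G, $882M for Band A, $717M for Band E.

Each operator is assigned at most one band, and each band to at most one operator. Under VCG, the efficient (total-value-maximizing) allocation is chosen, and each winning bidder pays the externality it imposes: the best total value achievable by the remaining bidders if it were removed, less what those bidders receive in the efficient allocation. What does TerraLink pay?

Efficient allocation: AzureWave→Band G ($771M), TerraLink→Band D ($962M), OrbitCom→Band A ($915M), Meridian→Band B ($665M), Pulse→Band E ($717M); total welfare W = $4030M.
TerraLink receives Band D at value $962M, so the others get W − 962 = $3068M.
Without TerraLink: best allocation of the remaining 4 bidders over all 5 bands is AzureWave→Band D ($919M), OrbitCom→Band A ($915M), Meridian→Band B ($665M), Pulse→Band E ($717M), total $3216M.
VCG payment = (others' best without TerraLink) − (others' welfare with TerraLink) = 3216 − 3068 = $148M.

TerraLink pays $148M.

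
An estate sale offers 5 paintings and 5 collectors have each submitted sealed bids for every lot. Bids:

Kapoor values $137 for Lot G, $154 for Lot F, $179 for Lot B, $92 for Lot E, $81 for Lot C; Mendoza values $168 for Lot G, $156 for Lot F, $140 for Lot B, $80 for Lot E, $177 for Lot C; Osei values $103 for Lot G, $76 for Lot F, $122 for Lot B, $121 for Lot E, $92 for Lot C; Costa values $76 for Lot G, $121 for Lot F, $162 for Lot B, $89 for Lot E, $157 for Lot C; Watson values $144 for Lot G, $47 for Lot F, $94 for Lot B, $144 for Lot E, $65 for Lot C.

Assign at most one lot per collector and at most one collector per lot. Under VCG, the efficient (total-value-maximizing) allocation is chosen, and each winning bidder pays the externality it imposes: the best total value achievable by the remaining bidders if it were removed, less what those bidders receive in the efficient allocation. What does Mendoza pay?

Mendoza pays $20.

Efficient allocation: Kapoor→Lot F ($154), Mendoza→Lot C ($177), Osei→Lot E ($121), Costa→Lot B ($162), Watson→Lot G ($144); total welfare W = $758.
Mendoza receives Lot C at value $177, so the others get W − 177 = $581.
Without Mendoza: best allocation of the remaining 4 bidders over all 5 lots is Kapoor→Lot B ($179), Osei→Lot E ($121), Costa→Lot C ($157), Watson→Lot G ($144), total $601.
VCG payment = (others' best without Mendoza) − (others' welfare with Mendoza) = 601 − 581 = $20.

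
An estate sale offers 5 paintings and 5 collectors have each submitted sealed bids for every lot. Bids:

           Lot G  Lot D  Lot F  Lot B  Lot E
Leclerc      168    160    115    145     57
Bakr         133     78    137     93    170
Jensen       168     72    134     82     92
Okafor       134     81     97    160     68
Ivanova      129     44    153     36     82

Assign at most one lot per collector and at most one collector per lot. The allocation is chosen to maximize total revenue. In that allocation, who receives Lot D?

Leclerc receives Lot D.

Optimal: Leclerc→Lot D ($160), Bakr→Lot E ($170), Jensen→Lot G ($168), Okafor→Lot B ($160), Ivanova→Lot F ($153) — total 160+170+168+160+153 = $811.
Row-greedy (each collector in turn takes its best remaining lot) gives $676, worse by 135.
Leclerc's own top lot is Lot G ($168), but forcing Leclerc→Lot G and reassigning the rest optimally gives only $723 — worse by 88.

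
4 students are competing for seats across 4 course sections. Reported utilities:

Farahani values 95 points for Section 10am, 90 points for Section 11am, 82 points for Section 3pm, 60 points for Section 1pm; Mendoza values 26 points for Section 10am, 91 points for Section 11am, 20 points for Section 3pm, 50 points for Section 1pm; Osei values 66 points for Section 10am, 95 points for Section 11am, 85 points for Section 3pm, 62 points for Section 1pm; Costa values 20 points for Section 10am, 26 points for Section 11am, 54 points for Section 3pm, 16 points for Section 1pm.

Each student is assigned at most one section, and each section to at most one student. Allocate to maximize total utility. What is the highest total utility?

Treat this as an assignment problem: match each student to one section.
Optimal: Farahani→Section 10am (95 points), Mendoza→Section 11am (91 points), Osei→Section 1pm (62 points), Costa→Section 3pm (54 points) — total 95+91+62+54 = 302 points.
Next-best assignment: Farahani→Section 10am, Mendoza→Section 1pm, Osei→Section 11am, Costa→Section 3pm = 294 points.
Swapping Osei↔Costa (Osei→Section 3pm 85 points, Costa→Section 1pm 16 points) loses 15.
No other one-to-one assignment exceeds 302 points.

Maximum total: 302 points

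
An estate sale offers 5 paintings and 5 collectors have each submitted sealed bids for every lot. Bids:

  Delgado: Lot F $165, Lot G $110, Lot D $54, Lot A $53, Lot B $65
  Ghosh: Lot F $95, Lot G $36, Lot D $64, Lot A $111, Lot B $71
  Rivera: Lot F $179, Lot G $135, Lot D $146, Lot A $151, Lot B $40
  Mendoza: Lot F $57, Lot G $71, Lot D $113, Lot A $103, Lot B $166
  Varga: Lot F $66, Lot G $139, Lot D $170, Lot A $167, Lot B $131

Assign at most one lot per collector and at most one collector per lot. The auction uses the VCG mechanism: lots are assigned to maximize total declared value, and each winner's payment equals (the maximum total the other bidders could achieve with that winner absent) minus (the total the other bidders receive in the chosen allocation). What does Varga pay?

Efficient allocation: Delgado→Lot F ($165), Ghosh→Lot A ($111), Rivera→Lot G ($135), Mendoza→Lot B ($166), Varga→Lot D ($170); total welfare W = $747.
Varga receives Lot D at value $170, so the others get W − 170 = $577.
Without Varga: best allocation of the remaining 4 bidders over all 5 lots is Delgado→Lot F ($165), Ghosh→Lot A ($111), Rivera→Lot D ($146), Mendoza→Lot B ($166), total $588.
VCG payment = (others' best without Varga) − (others' welfare with Varga) = 588 − 577 = $11.

Varga pays $11.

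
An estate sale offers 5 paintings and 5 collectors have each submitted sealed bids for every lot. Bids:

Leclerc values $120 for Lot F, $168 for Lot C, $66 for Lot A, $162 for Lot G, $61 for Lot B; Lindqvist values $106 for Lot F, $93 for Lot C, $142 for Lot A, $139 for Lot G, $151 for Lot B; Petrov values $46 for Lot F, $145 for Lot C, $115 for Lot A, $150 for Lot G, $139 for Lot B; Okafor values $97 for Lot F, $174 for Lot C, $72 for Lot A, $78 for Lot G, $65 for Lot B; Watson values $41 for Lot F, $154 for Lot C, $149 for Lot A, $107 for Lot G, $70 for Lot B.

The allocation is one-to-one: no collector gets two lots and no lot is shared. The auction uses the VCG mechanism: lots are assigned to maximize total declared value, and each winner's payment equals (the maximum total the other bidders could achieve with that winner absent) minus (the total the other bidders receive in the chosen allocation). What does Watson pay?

Watson pays $22.

Efficient allocation: Leclerc→Lot F ($120), Lindqvist→Lot B ($151), Petrov→Lot G ($150), Okafor→Lot C ($174), Watson→Lot A ($149); total welfare W = $744.
Watson receives Lot A at value $149, so the others get W − 149 = $595.
Without Watson: best allocation of the remaining 4 bidders over all 5 lots is Leclerc→Lot G ($162), Lindqvist→Lot A ($142), Petrov→Lot B ($139), Okafor→Lot C ($174), total $617.
VCG payment = (others' best without Watson) − (others' welfare with Watson) = 617 − 595 = $22.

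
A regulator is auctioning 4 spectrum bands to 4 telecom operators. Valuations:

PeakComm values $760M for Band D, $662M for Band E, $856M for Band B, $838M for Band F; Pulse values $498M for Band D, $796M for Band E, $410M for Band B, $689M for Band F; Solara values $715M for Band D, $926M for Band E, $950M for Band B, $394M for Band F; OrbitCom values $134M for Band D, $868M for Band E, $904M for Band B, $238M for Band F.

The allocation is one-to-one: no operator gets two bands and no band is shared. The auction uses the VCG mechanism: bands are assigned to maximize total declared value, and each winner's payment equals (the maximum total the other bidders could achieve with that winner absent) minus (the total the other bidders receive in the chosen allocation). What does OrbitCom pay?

Efficient allocation: PeakComm→Band D ($760M), Pulse→Band F ($689M), Solara→Band E ($926M), OrbitCom→Band B ($904M); total welfare W = $3279M.
OrbitCom receives Band B at value $904M, so the others get W − 904 = $2375M.
Without OrbitCom: best allocation of the remaining 3 bidders over all 4 bands is PeakComm→Band F ($838M), Pulse→Band E ($796M), Solara→Band B ($950M), total $2584M.
VCG payment = (others' best without OrbitCom) − (others' welfare with OrbitCom) = 2584 − 2375 = $209M.

OrbitCom pays $209M.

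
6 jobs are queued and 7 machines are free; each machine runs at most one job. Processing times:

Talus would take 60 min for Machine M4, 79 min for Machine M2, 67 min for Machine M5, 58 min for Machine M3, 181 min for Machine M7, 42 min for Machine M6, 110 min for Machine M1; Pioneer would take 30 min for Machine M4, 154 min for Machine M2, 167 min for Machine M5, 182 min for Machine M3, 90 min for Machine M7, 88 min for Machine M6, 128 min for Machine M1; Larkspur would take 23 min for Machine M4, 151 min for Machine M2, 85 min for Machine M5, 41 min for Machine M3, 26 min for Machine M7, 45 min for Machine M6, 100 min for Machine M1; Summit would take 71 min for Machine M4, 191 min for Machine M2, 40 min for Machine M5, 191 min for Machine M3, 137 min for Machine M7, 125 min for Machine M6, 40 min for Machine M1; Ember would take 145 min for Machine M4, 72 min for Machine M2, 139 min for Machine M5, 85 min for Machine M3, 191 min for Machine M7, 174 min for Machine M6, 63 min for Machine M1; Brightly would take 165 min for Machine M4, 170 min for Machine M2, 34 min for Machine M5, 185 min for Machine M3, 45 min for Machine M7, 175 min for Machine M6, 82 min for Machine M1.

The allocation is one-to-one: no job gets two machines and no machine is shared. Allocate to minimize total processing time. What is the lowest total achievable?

Optimal: Talus→Machine M6 (42 min), Pioneer→Machine M4 (30 min), Larkspur→Machine M7 (26 min), Summit→Machine M1 (40 min), Ember→Machine M2 (72 min), Brightly→Machine M5 (34 min) — total 42+30+26+40+72+34 = 244 min.
Column-greedy (each machine in turn goes to its cheapest remaining job) gives 402 min, worse by 158.
Next-best assignment: Talus→Machine M6, Pioneer→Machine M4, Larkspur→Machine M7, Summit→Machine M1, Ember→Machine M3, Brightly→Machine M5 = 257 min.

Min total: 244 min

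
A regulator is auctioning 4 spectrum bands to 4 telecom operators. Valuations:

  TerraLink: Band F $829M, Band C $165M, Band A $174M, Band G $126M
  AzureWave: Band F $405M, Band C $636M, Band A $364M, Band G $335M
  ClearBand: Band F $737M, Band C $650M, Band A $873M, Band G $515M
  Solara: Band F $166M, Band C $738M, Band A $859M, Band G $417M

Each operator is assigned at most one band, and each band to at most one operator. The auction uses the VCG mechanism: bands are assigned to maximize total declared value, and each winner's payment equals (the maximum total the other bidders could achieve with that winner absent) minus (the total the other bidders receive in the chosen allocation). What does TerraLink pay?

TerraLink pays $222M.

Efficient allocation: TerraLink→Band F ($829M), AzureWave→Band C ($636M), ClearBand→Band G ($515M), Solara→Band A ($859M); total welfare W = $2839M.
TerraLink receives Band F at value $829M, so the others get W − 829 = $2010M.
Without TerraLink: best allocation of the remaining 3 bidders over all 4 bands is AzureWave→Band C ($636M), ClearBand→Band F ($737M), Solara→Band A ($859M), total $2232M.
VCG payment = (others' best without TerraLink) − (others' welfare with TerraLink) = 2232 − 2010 = $222M.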